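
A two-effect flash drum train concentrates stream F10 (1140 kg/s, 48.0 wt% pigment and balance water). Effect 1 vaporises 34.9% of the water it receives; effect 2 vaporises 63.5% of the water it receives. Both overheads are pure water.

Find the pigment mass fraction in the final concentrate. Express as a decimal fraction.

0.795

water in feed = 1140×0.520 = 592.8 kg/s.
After stage 1: water left = (1−0.349)×592.8 = 385.91; stream total = 933.11 kg/s.
After stage 2: water left = (1−0.635)×385.91 = 140.86; final concentrate = 688.06 kg/s.
pigment fraction = 547.2/688.06 = 0.795.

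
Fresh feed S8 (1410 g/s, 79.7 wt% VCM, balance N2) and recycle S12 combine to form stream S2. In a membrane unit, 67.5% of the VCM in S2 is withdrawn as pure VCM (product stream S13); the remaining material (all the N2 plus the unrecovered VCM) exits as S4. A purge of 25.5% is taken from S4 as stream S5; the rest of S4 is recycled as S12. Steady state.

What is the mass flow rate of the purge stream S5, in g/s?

409.1 g/s

N2 enters only via S8 and leaves only via the purge: 1410×0.203 = 0.255×(N2 in S4), and the membrane unit passes all N2, so N2 in S2 = N2 in S4 = 1122.5 g/s.
VCM in S2: m_A = 1410×0.797 + (1−0.255)·(1−0.675)·m_A, so m_A = 1123.8/0.7579 = 1482.8 g/s.
S4 = (1−0.675)×1482.8 + 1122.5 = 1604.4 g/s.
Purge S5 = 0.255×1604.4 = 409.12 g/s.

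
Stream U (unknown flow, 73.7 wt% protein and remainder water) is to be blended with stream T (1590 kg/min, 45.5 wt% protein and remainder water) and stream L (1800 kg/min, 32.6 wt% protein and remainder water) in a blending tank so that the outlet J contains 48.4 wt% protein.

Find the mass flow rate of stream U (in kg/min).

Let U be the unknown flow. Total out = 3390 + U.
protein balance: 1310.2 + 0.737·U = 0.484·(3390 + U)
(0.737 − 0.484)·U = 0.484×3390 − 1310.2 = 330.51
U = 330.51 / 0.253 = 1306.4 kg/min

1306 kg/min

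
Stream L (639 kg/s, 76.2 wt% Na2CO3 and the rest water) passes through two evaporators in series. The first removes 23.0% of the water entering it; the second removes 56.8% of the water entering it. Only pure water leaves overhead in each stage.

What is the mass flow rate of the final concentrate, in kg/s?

537.5 kg/s

water in feed = 639×0.238 = 152.08 kg/s.
After stage 1: water left = (1−0.230)×152.08 = 117.1; stream total = 604.02 kg/s.
After stage 2: water left = (1−0.568)×117.1 = 50.589; final concentrate = 537.51 kg/s.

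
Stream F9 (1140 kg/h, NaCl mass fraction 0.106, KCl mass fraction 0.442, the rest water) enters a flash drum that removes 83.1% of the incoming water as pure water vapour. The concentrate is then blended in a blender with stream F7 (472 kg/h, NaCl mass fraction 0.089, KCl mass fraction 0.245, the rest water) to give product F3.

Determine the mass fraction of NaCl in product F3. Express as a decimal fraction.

0.138

Vapour removed = 0.831×0.452×1140 = 428.2 kg/h; concentrate = 711.8 kg/h.
NaCl reaching the mixer = 120.84 (from concentrate) + 472×0.089 = 162.85 kg/h.
Product flow = 711.8 + 472 = 1183.8 kg/h; NaCl fraction = 0.138.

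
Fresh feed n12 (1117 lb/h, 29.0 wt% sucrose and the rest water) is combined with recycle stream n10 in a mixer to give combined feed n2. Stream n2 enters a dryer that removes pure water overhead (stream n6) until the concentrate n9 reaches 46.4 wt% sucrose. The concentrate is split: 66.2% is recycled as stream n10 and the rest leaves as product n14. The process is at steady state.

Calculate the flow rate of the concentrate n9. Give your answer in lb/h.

Overall sucrose balance (none leaves overhead): sucrose in fresh feed = sucrose in product, i.e. 1117×0.290 = (1−0.662)·n9·0.464.
n9 = 323.93/(0.464×0.338) = 2065.5 lb/h.

2065 lb/h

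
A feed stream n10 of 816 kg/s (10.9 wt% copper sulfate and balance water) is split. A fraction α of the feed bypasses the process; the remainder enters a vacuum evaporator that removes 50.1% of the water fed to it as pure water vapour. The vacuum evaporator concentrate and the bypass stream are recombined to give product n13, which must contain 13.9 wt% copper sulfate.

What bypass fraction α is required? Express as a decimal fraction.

0.517

All 816×0.109 = 88.944 kg/s of copper sulfate reaches n13, so n13 = 88.944/0.139 = 639.88 kg/s and vapour = 176.12 kg/s.
The evaporator receives (1−α)·816 of feed at 0.891 water and removes 0.501 of that water:
0.501×0.891×(1−α)×816 = 176.12
(1−α) = 176.12/364.26 = 0.4835;  α = 0.5165.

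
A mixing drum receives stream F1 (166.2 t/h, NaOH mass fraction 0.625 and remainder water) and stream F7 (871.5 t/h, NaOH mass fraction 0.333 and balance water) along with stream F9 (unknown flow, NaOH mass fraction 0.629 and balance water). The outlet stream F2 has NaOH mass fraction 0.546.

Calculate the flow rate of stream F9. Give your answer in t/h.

Let F9 be the unknown flow. Total out = 1037.7 + F9.
NaOH balance: 394.08 + 0.629·F9 = 0.546·(1037.7 + F9)
(0.629 − 0.546)·F9 = 0.546×1037.7 − 394.08 = 172.5
F9 = 172.5 / 0.083 = 2078.3 t/h

2078 t/h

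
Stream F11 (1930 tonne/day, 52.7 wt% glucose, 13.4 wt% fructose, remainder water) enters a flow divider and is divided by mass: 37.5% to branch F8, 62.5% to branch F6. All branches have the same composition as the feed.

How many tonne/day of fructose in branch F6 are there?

Branch F6 total = 0.625×1930 = 1206.2 tonne/day.
fructose in F6 = 0.134×1206.2 = 161.64 tonne/day.

161.6 tonne/day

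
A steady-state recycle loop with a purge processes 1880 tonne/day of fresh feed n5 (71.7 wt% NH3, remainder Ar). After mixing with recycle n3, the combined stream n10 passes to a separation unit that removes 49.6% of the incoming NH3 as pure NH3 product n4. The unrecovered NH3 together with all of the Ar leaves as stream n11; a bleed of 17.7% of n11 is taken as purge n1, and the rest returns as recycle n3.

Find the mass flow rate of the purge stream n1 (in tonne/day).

Ar enters only via n5 and leaves only via the purge: 1880×0.283 = 0.177×(Ar in n11), and the separation unit passes all Ar, so Ar in n10 = Ar in n11 = 3005.9 tonne/day.
NH3 in n10: m_A = 1880×0.717 + (1−0.177)·(1−0.496)·m_A, so m_A = 1348/0.5852 = 2303.4 tonne/day.
n11 = (1−0.496)×2303.4 + 3005.9 = 4166.8 tonne/day.
Purge n1 = 0.177×4166.8 = 737.52 tonne/day.

737.5 tonne/day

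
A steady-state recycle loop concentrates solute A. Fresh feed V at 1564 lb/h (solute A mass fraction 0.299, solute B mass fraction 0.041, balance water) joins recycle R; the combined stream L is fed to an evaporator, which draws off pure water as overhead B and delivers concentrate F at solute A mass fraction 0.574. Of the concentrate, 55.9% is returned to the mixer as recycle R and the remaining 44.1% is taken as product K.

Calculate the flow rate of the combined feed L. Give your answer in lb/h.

2597 lb/h

Overall solute A balance (none leaves overhead): solute A in fresh feed = solute A in product, i.e. 1564×0.299 = (1−0.559)·F·0.574.
F = 467.64/(0.574×0.441) = 1847.4 lb/h.
Recycle R = 0.559×1847.4 = 1032.7 lb/h.
Combined feed L = 1564 + 1032.7 = 2596.7 lb/h.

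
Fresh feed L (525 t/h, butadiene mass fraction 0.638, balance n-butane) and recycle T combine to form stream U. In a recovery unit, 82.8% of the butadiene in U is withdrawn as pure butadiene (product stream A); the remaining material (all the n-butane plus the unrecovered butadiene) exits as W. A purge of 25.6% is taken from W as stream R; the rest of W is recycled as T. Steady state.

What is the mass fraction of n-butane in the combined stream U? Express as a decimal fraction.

0.659

n-butane enters only via L and leaves only via the purge: 525×0.362 = 0.256×(n-butane in W), and the recovery unit passes all n-butane, so n-butane in U = n-butane in W = 742.38 t/h.
butadiene in U: m_A = 525×0.638 + (1−0.256)·(1−0.828)·m_A, so m_A = 334.95/0.8720 = 384.1 t/h.
U = 384.1 + 742.38 = 1126.5 t/h.
n-butane fraction in U = 742.38/1126.5 = 0.659.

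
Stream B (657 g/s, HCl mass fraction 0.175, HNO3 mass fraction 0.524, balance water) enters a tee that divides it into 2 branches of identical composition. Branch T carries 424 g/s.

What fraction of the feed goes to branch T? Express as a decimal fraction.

0.645

Fraction to T = 424/657 = 0.6454.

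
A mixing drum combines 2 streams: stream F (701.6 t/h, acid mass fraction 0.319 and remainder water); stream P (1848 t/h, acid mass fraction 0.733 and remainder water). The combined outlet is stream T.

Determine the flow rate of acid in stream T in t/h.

1578 t/h

acid out = acid in = 701.6×0.319 + 1848×0.733 = 1578.4 t/h.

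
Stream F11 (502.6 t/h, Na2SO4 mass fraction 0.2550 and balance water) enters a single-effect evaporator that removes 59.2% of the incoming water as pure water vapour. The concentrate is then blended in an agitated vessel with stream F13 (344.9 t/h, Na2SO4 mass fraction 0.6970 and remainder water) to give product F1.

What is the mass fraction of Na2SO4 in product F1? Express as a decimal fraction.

0.5889

Vapour removed = 0.592×0.745×502.6 = 221.67 t/h; concentrate = 280.93 t/h.
Na2SO4 reaching the mixer = 128.16 (from concentrate) + 344.9×0.697 = 368.56 t/h.
Product flow = 280.93 + 344.9 = 625.83 t/h; Na2SO4 fraction = 0.5889.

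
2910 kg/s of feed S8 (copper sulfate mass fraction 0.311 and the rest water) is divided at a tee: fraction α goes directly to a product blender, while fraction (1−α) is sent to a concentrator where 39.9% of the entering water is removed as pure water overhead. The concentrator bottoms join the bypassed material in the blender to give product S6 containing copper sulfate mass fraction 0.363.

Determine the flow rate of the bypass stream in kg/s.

1394 kg/s

All 2910×0.311 = 905.01 kg/s of copper sulfate reaches S6, so S6 = 905.01/0.363 = 2493.1 kg/s and vapour = 416.86 kg/s.
The evaporator receives (1−α)·2910 of feed at 0.689 water and removes 0.399 of that water:
0.399×0.689×(1−α)×2910 = 416.86
(1−α) = 416.86/799.99 = 0.5211;  α = 0.4789.
Bypass flow = 0.4789×2910 = 1393.7 kg/s.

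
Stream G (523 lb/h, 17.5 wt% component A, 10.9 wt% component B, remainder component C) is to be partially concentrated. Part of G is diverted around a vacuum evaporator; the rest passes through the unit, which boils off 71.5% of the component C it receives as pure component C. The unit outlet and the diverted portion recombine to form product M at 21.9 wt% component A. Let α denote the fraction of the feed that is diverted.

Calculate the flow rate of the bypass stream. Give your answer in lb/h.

317.7 lb/h

All 523×0.175 = 91.525 lb/h of component A reaches M, so M = 91.525/0.219 = 417.92 lb/h and vapour = 105.08 lb/h.
The evaporator receives (1−α)·523 of feed at 0.716 component C and removes 0.715 of that component C:
0.715×0.716×(1−α)×523 = 105.08
(1−α) = 105.08/267.74 = 0.3925;  α = 0.6075.
Bypass flow = 0.6075×523 = 317.75 lb/h.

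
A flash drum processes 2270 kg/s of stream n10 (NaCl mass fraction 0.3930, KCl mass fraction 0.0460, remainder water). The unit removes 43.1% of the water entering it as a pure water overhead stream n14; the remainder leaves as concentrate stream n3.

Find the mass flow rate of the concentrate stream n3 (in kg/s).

water entering = 2270×0.561 = 1273.5 kg/s; overhead removed = 0.431×1273.5 = 548.87 kg/s.
Concentrate = 2270 − 548.87 = 1721.1 kg/s.

1721 kg/s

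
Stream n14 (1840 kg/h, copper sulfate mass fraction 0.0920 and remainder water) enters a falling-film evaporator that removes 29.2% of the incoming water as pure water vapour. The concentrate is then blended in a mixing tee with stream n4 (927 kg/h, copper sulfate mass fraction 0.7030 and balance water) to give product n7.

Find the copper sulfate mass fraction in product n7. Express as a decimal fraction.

Vapour removed = 0.292×0.908×1840 = 487.85 kg/h; concentrate = 1352.1 kg/h.
copper sulfate reaching the mixer = 169.28 (from concentrate) + 927×0.703 = 820.96 kg/h.
Product flow = 1352.1 + 927 = 2279.1 kg/h; copper sulfate fraction = 0.3602.

0.3602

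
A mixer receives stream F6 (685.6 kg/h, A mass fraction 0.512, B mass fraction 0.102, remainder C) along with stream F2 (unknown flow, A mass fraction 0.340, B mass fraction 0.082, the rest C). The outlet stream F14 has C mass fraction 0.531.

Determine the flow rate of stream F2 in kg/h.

Let F2 be the unknown flow. Total out = 685.6 + F2.
C balance: 264.64 + 0.578·F2 = 0.531·(685.6 + F2)
(0.578 − 0.531)·F2 = 0.531×685.6 − 264.64 = 99.412
F2 = 99.412 / 0.047 = 2115.1 kg/h

2115 kg/h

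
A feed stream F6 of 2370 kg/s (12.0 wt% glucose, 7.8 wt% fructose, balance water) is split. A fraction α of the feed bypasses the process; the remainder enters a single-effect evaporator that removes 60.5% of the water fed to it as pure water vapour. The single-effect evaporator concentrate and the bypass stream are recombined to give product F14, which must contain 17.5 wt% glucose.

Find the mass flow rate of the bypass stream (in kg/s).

834.9 kg/s

All 2370×0.120 = 284.4 kg/s of glucose reaches F14, so F14 = 284.4/0.175 = 1625.1 kg/s and vapour = 744.86 kg/s.
The evaporator receives (1−α)·2370 of feed at 0.802 water and removes 0.605 of that water:
0.605×0.802×(1−α)×2370 = 744.86
(1−α) = 744.86/1149.9 = 0.6477;  α = 0.3523.
Bypass flow = 0.3523×2370 = 834.88 kg/s.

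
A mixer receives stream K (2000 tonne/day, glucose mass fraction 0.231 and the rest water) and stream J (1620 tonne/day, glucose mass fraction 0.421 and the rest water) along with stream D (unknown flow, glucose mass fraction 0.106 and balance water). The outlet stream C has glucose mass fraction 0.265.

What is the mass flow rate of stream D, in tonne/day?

Let D be the unknown flow. Total out = 3620 + D.
glucose balance: 1144 + 0.106·D = 0.265·(3620 + D)
(0.106 − 0.265)·D = 0.265×3620 − 1144 = -184.72
D = -184.72 / -0.159 = 1161.8 tonne/day

1162 tonne/day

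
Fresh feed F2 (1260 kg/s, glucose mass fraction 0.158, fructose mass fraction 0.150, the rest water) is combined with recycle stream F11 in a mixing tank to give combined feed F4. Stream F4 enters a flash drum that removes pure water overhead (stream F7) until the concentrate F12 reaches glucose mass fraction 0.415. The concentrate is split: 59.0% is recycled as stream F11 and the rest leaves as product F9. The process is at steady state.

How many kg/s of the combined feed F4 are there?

Overall glucose balance (none leaves overhead): glucose in fresh feed = glucose in product, i.e. 1260×0.158 = (1−0.590)·F12·0.415.
F12 = 199.08/(0.415×0.410) = 1170 kg/s.
Recycle F11 = 0.590×1170 = 690.32 kg/s.
Combined feed F4 = 1260 + 690.32 = 1950.3 kg/s.

1950 kg/s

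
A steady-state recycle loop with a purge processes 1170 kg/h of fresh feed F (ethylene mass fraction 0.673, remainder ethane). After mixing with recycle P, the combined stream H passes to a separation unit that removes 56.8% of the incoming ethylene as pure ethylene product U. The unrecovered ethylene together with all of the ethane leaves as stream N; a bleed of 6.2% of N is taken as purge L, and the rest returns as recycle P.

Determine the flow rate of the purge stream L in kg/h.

418 kg/h

ethane enters only via F and leaves only via the purge: 1170×0.327 = 0.062×(ethane in N), and the separation unit passes all ethane, so ethane in H = ethane in N = 6170.8 kg/h.
ethylene in H: m_A = 1170×0.673 + (1−0.062)·(1−0.568)·m_A, so m_A = 787.41/0.5948 = 1323.9 kg/h.
N = (1−0.568)×1323.9 + 6170.8 = 6742.7 kg/h.
Purge L = 0.062×6742.7 = 418.05 kg/h.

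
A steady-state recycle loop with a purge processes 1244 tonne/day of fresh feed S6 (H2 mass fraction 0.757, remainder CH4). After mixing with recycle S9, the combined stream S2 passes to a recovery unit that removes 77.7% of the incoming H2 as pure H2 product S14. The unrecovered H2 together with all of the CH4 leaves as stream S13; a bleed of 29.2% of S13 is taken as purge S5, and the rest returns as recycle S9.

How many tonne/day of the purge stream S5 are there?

375.1 tonne/day

CH4 enters only via S6 and leaves only via the purge: 1244×0.243 = 0.292×(CH4 in S13), and the recovery unit passes all CH4, so CH4 in S2 = CH4 in S13 = 1035.2 tonne/day.
H2 in S2: m_A = 1244×0.757 + (1−0.292)·(1−0.777)·m_A, so m_A = 941.71/0.8421 = 1118.3 tonne/day.
S13 = (1−0.777)×1118.3 + 1035.2 = 1284.6 tonne/day.
Purge S5 = 0.292×1284.6 = 375.11 tonne/day.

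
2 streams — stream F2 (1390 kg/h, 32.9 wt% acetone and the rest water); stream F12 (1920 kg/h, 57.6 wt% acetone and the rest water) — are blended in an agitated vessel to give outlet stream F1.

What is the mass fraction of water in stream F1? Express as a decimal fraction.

Total flow out = 1390 + 1920 = 3310 kg/h.
water in = 1390×0.671 + 1920×0.424 = 1746.8 kg/h.
water mass fraction in F1 = 1746.8/3310 = 0.5277.

0.5277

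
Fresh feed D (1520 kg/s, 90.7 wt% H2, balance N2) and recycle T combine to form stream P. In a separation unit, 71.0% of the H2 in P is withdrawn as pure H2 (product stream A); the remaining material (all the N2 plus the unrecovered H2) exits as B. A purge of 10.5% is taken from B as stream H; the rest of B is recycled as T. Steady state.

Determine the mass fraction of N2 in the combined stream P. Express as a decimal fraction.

N2 enters only via D and leaves only via the purge: 1520×0.093 = 0.105×(N2 in B), and the separation unit passes all N2, so N2 in P = N2 in B = 1346.3 kg/s.
H2 in P: m_A = 1520×0.907 + (1−0.105)·(1−0.710)·m_A, so m_A = 1378.6/0.7404 = 1861.9 kg/s.
P = 1861.9 + 1346.3 = 3208.2 kg/s.
N2 fraction in P = 1346.3/3208.2 = 0.4196.

0.4196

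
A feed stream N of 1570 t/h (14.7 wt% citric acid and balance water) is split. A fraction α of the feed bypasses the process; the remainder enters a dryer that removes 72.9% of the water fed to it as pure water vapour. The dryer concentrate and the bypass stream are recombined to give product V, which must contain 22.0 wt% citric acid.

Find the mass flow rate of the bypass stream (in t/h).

All 1570×0.147 = 230.79 t/h of citric acid reaches V, so V = 230.79/0.220 = 1049 t/h and vapour = 520.95 t/h.
The evaporator receives (1−α)·1570 of feed at 0.853 water and removes 0.729 of that water:
0.729×0.853×(1−α)×1570 = 520.95
(1−α) = 520.95/976.28 = 0.5336;  α = 0.4664.
Bypass flow = 0.4664×1570 = 732.23 t/h.

732.2 t/h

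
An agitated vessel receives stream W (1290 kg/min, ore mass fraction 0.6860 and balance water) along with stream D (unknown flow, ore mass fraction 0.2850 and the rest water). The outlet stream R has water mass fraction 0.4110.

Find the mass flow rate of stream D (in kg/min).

411.6 kg/min

Let D be the unknown flow. Total out = 1290 + D.
water balance: 405.06 + 0.715·D = 0.411·(1290 + D)
(0.715 − 0.411)·D = 0.411×1290 − 405.06 = 125.13
D = 125.13 / 0.304 = 411.61 kg/min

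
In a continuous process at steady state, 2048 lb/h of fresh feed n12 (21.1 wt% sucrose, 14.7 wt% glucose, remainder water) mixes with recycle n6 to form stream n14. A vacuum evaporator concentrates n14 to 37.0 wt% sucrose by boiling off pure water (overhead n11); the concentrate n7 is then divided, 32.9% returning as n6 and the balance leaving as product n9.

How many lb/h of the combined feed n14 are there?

2621 lb/h

Overall sucrose balance (none leaves overhead): sucrose in fresh feed = sucrose in product, i.e. 2048×0.211 = (1−0.329)·n7·0.370.
n7 = 432.13/(0.370×0.671) = 1740.6 lb/h.
Recycle n6 = 0.329×1740.6 = 572.64 lb/h.
Combined feed n14 = 2048 + 572.64 = 2620.6 lb/h.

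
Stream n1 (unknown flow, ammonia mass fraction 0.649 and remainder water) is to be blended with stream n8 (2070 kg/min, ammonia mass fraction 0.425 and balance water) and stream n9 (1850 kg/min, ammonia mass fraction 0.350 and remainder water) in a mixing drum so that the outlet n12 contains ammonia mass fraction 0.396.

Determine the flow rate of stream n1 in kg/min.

99.09 kg/min

Let n1 be the unknown flow. Total out = 3920 + n1.
ammonia balance: 1527.2 + 0.649·n1 = 0.396·(3920 + n1)
(0.649 − 0.396)·n1 = 0.396×3920 − 1527.2 = 25.07
n1 = 25.07 / 0.253 = 99.091 kg/min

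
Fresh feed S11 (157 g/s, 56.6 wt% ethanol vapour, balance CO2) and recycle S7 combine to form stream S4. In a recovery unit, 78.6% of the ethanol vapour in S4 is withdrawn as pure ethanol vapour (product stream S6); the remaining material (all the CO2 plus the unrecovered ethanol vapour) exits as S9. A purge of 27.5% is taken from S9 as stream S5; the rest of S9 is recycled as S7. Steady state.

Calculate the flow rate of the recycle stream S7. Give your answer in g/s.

CO2 enters only via S11 and leaves only via the purge: 157×0.434 = 0.275×(CO2 in S9), and the recovery unit passes all CO2, so CO2 in S4 = CO2 in S9 = 247.77 g/s.
ethanol vapour in S4: m_A = 157×0.566 + (1−0.275)·(1−0.786)·m_A, so m_A = 88.862/0.8448 = 105.18 g/s.
S9 = (1−0.786)×105.18 + 247.77 = 270.28 g/s.
Recycle S7 = (1−0.275)×270.28 = 195.96 g/s.

196 g/s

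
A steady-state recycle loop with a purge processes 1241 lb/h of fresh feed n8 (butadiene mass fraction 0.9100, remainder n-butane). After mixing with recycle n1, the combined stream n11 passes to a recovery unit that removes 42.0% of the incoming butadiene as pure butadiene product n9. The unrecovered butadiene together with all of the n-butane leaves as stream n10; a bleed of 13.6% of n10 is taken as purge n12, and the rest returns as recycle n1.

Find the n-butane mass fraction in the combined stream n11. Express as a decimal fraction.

n-butane enters only via n8 and leaves only via the purge: 1241×0.090 = 0.136×(n-butane in n10), and the recovery unit passes all n-butane, so n-butane in n11 = n-butane in n10 = 821.25 lb/h.
butadiene in n11: m_A = 1241×0.910 + (1−0.136)·(1−0.420)·m_A, so m_A = 1129.3/0.4989 = 2263.7 lb/h.
n11 = 2263.7 + 821.25 = 3084.9 lb/h.
n-butane fraction in n11 = 821.25/3084.9 = 0.2662.

0.2662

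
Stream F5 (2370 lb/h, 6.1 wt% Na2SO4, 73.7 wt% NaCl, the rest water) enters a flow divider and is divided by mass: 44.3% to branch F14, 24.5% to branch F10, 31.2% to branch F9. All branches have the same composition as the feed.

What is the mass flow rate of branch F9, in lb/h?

739.4 lb/h

Branch F9 flow = 0.312×2370 = 739.44 lb/h.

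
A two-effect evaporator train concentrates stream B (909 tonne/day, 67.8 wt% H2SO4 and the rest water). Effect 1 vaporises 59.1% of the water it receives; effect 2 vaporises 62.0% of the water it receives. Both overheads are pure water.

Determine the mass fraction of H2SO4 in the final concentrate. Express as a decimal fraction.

0.9313

water in feed = 909×0.322 = 292.7 tonne/day.
After stage 1: water left = (1−0.591)×292.7 = 119.71; stream total = 736.02 tonne/day.
After stage 2: water left = (1−0.620)×119.71 = 45.491; final concentrate = 661.79 tonne/day.
H2SO4 fraction = 616.3/661.79 = 0.9313.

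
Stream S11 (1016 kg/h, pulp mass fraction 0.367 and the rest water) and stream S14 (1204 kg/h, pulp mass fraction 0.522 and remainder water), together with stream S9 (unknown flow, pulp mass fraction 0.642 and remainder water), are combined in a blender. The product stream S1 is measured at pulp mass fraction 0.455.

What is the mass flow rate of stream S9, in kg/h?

Let S9 be the unknown flow. Total out = 2220 + S9.
pulp balance: 1001.4 + 0.642·S9 = 0.455·(2220 + S9)
(0.642 − 0.455)·S9 = 0.455×2220 − 1001.4 = 8.74
S9 = 8.74 / 0.187 = 46.738 kg/h

46.74 kg/h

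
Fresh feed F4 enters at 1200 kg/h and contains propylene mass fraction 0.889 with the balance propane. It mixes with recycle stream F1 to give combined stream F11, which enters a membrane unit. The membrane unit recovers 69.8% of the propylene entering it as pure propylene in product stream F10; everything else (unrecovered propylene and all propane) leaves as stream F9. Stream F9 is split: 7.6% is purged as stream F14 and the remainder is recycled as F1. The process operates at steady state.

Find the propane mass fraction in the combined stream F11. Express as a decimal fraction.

0.542

propane enters only via F4 and leaves only via the purge: 1200×0.111 = 0.076×(propane in F9), and the membrane unit passes all propane, so propane in F11 = propane in F9 = 1752.6 kg/h.
propylene in F11: m_A = 1200×0.889 + (1−0.076)·(1−0.698)·m_A, so m_A = 1066.8/0.7210 = 1479.7 kg/h.
F11 = 1479.7 + 1752.6 = 3232.3 kg/h.
propane fraction in F11 = 1752.6/3232.3 = 0.542.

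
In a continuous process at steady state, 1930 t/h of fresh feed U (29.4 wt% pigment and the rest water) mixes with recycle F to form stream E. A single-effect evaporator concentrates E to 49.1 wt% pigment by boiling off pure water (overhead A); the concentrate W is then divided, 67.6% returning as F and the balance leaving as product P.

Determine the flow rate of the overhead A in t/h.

Overall pigment balance (none leaves overhead): pigment in fresh feed = pigment in product, i.e. 1930×0.294 = (1−0.676)·W·0.491.
W = 567.42/(0.491×0.324) = 3566.8 t/h.
Recycle F = 0.676×3566.8 = 2411.2 t/h.
Combined feed E = 1930 + 2411.2 = 4341.2 t/h.
Overhead A = E − W = 4341.2 − 3566.8 = 774.36 t/h.

774.4 t/h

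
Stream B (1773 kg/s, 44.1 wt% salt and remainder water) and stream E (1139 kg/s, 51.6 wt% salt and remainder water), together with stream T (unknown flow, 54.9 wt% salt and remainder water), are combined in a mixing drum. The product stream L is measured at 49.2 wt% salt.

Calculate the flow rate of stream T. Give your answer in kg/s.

Let T be the unknown flow. Total out = 2912 + T.
salt balance: 1369.6 + 0.549·T = 0.492·(2912 + T)
(0.549 − 0.492)·T = 0.492×2912 − 1369.6 = 63.087
T = 63.087 / 0.057 = 1106.8 kg/s

1107 kg/s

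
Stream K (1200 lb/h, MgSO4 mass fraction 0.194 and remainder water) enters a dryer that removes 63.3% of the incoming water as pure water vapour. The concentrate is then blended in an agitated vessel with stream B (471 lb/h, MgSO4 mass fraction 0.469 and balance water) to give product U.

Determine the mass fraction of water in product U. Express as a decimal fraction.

Vapour removed = 0.633×0.806×1200 = 612.24 lb/h; concentrate = 587.76 lb/h.
water reaching the mixer = 354.96 (from concentrate) + 471×0.531 = 605.06 lb/h.
Product flow = 587.76 + 471 = 1058.8 lb/h; water fraction = 0.571.

0.571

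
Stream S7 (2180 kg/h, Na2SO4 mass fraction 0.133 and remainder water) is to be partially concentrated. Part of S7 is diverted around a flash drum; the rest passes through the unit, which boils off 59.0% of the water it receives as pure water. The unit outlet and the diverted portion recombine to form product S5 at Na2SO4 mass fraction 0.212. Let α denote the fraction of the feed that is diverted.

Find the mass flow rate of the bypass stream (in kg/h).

591.9 kg/h

All 2180×0.133 = 289.94 kg/h of Na2SO4 reaches S5, so S5 = 289.94/0.212 = 1367.6 kg/h and vapour = 812.36 kg/h.
The evaporator receives (1−α)·2180 of feed at 0.867 water and removes 0.590 of that water:
0.590×0.867×(1−α)×2180 = 812.36
(1−α) = 812.36/1115.1 = 0.7285;  α = 0.2715.
Bypass flow = 0.2715×2180 = 591.9 kg/h.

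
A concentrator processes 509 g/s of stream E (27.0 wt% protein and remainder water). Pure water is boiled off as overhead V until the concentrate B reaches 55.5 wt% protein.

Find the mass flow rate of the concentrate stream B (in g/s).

protein is conserved: 509×0.270 = 137.43 g/s all reports to the concentrate.
Concentrate = 137.43/(target fraction) = 247.62 g/s.

247.6 g/s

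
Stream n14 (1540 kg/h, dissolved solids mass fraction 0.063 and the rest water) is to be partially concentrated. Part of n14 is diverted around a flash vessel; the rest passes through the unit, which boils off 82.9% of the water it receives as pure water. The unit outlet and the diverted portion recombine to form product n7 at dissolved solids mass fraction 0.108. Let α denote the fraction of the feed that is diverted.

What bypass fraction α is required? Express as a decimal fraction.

0.464

All 1540×0.063 = 97.02 kg/h of dissolved solids reaches n7, so n7 = 97.02/0.108 = 898.33 kg/h and vapour = 641.67 kg/h.
The evaporator receives (1−α)·1540 of feed at 0.937 water and removes 0.829 of that water:
0.829×0.937×(1−α)×1540 = 641.67
(1−α) = 641.67/1196.2 = 0.5364;  α = 0.4636.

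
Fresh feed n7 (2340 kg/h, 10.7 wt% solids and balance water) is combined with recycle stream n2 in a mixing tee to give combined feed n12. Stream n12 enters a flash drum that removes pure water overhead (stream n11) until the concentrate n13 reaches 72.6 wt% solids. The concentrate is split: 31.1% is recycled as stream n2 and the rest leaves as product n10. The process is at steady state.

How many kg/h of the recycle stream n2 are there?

155.7 kg/h

Overall solids balance (none leaves overhead): solids in fresh feed = solids in product, i.e. 2340×0.107 = (1−0.311)·n13·0.726.
n13 = 250.38/(0.726×0.689) = 500.55 kg/h.
Recycle n2 = 0.311×500.55 = 155.67 kg/h.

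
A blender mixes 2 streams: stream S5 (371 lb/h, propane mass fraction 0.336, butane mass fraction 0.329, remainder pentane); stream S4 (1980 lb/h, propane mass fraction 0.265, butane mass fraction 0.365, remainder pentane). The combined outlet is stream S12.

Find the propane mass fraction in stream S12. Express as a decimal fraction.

0.276

Total flow out = 371 + 1980 = 2351 lb/h.
propane in = 371×0.336 + 1980×0.265 = 649.36 lb/h.
propane mass fraction in S12 = 649.36/2351 = 0.276.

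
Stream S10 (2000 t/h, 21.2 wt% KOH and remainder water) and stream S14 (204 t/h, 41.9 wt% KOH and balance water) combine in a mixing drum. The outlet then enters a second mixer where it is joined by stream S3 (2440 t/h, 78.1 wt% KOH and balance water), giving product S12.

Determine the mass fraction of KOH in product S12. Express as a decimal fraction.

0.5201

Overall, product flow = 4644 t/h.
KOH in = 2000×0.212 + 204×0.419 + 2440×0.781 = 2415.1 t/h.
KOH fraction in S12 = 0.5201.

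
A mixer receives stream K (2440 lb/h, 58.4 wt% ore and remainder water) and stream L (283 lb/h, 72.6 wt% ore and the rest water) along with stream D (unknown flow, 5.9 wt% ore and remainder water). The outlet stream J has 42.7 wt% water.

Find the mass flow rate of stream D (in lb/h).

Let D be the unknown flow. Total out = 2723 + D.
water balance: 1092.6 + 0.941·D = 0.427·(2723 + D)
(0.941 − 0.427)·D = 0.427×2723 − 1092.6 = 70.139
D = 70.139 / 0.514 = 136.46 lb/h

136.5 lb/h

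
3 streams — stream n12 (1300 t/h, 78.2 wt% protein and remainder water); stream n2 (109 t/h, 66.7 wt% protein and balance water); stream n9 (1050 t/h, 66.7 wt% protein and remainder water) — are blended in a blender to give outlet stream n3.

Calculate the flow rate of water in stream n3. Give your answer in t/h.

669.3 t/h

water out = water in = 1300×0.218 + 109×0.333 + 1050×0.333 = 669.35 t/h.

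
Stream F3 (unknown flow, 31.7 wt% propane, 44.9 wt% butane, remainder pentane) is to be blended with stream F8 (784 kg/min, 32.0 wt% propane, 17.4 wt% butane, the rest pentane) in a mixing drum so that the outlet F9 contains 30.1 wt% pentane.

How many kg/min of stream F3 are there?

Let F3 be the unknown flow. Total out = 784 + F3.
pentane balance: 396.7 + 0.234·F3 = 0.301·(784 + F3)
(0.234 − 0.301)·F3 = 0.301×784 − 396.7 = -160.72
F3 = -160.72 / -0.067 = 2398.8 kg/min

2399 kg/min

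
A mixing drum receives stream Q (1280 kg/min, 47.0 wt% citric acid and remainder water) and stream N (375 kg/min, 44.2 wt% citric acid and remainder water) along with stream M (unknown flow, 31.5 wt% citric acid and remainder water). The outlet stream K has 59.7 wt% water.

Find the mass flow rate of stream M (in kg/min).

1141 kg/min

Let M be the unknown flow. Total out = 1655 + M.
water balance: 887.65 + 0.685·M = 0.597·(1655 + M)
(0.685 − 0.597)·M = 0.597×1655 − 887.65 = 100.38
M = 100.38 / 0.088 = 1140.7 kg/min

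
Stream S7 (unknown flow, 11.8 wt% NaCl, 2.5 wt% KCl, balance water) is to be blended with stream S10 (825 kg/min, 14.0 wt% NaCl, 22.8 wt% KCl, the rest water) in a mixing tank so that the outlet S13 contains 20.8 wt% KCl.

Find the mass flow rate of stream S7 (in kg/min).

Let S7 be the unknown flow. Total out = 825 + S7.
KCl balance: 188.1 + 0.025·S7 = 0.208·(825 + S7)
(0.025 − 0.208)·S7 = 0.208×825 − 188.1 = -16.5
S7 = -16.5 / -0.183 = 90.164 kg/min

90.16 kg/min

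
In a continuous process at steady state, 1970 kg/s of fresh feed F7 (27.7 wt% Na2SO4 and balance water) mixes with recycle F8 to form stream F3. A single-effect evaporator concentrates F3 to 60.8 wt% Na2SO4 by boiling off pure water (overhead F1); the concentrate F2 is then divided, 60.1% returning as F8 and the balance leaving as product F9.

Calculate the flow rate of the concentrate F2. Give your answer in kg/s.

Overall Na2SO4 balance (none leaves overhead): Na2SO4 in fresh feed = Na2SO4 in product, i.e. 1970×0.277 = (1−0.601)·F2·0.608.
F2 = 545.69/(0.608×0.399) = 2249.4 kg/s.

2249 kg/s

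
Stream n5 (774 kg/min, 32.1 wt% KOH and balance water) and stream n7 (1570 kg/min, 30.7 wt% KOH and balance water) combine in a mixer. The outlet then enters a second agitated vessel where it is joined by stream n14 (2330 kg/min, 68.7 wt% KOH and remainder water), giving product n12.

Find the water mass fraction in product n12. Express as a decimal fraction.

Overall, product flow = 4674 kg/min.
water in = 774×0.679 + 1570×0.693 + 2330×0.313 = 2342.8 kg/min.
water fraction in n12 = 0.501.

0.501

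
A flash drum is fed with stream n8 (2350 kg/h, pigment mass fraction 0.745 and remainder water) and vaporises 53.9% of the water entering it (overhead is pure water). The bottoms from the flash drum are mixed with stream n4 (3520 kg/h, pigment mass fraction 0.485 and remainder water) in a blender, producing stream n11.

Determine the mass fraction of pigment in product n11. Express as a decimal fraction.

0.623

Vapour removed = 0.539×0.255×2350 = 323 kg/h; concentrate = 2027 kg/h.
pigment reaching the mixer = 1750.8 (from concentrate) + 3520×0.485 = 3457.9 kg/h.
Product flow = 2027 + 3520 = 5547 kg/h; pigment fraction = 0.623.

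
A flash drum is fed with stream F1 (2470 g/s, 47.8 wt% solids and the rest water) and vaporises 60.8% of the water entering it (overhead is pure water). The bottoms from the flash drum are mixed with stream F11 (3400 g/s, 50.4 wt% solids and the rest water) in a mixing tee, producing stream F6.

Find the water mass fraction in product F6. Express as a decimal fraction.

0.431

Vapour removed = 0.608×0.522×2470 = 783.92 g/s; concentrate = 1686.1 g/s.
water reaching the mixer = 505.42 (from concentrate) + 3400×0.496 = 2191.8 g/s.
Product flow = 1686.1 + 3400 = 5086.1 g/s; water fraction = 0.431.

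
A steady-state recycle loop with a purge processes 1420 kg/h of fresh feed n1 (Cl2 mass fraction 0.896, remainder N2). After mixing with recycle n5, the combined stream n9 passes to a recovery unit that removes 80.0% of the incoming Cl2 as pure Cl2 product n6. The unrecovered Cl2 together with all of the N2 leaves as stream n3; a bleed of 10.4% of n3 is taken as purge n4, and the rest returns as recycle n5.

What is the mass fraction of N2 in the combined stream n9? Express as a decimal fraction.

N2 enters only via n1 and leaves only via the purge: 1420×0.104 = 0.104×(N2 in n3), and the recovery unit passes all N2, so N2 in n9 = N2 in n3 = 1420 kg/h.
Cl2 in n9: m_A = 1420×0.896 + (1−0.104)·(1−0.800)·m_A, so m_A = 1272.3/0.8208 = 1550.1 kg/h.
n9 = 1550.1 + 1420 = 2970.1 kg/h.
N2 fraction in n9 = 1420/2970.1 = 0.478.

0.478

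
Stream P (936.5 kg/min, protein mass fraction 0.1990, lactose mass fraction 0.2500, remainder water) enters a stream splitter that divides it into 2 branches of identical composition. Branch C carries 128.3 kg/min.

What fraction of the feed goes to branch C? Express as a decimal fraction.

0.137

Fraction to C = 128.3/936.5 = 0.1370.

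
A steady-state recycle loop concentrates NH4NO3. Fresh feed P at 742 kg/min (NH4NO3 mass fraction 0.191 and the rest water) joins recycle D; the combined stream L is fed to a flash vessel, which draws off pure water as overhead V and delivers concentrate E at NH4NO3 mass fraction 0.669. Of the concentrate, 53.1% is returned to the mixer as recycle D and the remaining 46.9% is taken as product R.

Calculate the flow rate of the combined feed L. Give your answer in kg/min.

Overall NH4NO3 balance (none leaves overhead): NH4NO3 in fresh feed = NH4NO3 in product, i.e. 742×0.191 = (1−0.531)·E·0.669.
E = 141.72/(0.669×0.469) = 451.69 kg/min.
Recycle D = 0.531×451.69 = 239.85 kg/min.
Combined feed L = 742 + 239.85 = 981.85 kg/min.

981.8 kg/min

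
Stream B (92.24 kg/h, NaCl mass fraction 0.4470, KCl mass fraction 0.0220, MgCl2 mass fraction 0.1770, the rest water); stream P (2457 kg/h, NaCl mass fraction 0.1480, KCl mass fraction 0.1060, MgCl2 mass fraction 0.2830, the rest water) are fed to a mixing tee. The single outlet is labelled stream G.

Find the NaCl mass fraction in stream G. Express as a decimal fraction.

0.1588

Total flow out = 92.24 + 2457 = 2549.2 kg/h.
NaCl in = 92.24×0.447 + 2457×0.148 = 404.87 kg/h.
NaCl mass fraction in G = 404.87/2549.2 = 0.1588.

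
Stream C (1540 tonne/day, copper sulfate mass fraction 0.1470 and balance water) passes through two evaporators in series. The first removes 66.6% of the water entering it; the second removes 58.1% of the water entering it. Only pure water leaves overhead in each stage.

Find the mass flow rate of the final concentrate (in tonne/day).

410.2 tonne/day

water in feed = 1540×0.853 = 1313.6 tonne/day.
After stage 1: water left = (1−0.666)×1313.6 = 438.75; stream total = 665.13 tonne/day.
After stage 2: water left = (1−0.581)×438.75 = 183.84; final concentrate = 410.22 tonne/day.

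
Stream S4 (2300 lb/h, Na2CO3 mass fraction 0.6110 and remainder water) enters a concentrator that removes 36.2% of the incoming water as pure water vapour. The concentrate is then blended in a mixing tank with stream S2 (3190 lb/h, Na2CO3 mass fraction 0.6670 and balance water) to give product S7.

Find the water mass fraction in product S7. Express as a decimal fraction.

0.3161

Vapour removed = 0.362×0.389×2300 = 323.88 lb/h; concentrate = 1976.1 lb/h.
water reaching the mixer = 570.82 (from concentrate) + 3190×0.333 = 1633.1 lb/h.
Product flow = 1976.1 + 3190 = 5166.1 lb/h; water fraction = 0.3161.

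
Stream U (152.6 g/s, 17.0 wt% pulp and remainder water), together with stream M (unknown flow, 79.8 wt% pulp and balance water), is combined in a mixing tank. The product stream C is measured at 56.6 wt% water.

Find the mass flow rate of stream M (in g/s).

Let M be the unknown flow. Total out = 152.6 + M.
water balance: 126.66 + 0.202·M = 0.566·(152.6 + M)
(0.202 − 0.566)·M = 0.566×152.6 − 126.66 = -40.286
M = -40.286 / -0.364 = 110.68 g/s

110.7 g/s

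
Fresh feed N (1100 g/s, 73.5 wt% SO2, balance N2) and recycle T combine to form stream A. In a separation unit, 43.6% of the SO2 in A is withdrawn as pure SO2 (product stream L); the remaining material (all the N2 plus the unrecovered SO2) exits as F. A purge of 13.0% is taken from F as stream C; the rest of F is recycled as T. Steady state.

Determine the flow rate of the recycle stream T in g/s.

2730 g/s

N2 enters only via N and leaves only via the purge: 1100×0.265 = 0.130×(N2 in F), and the separation unit passes all N2, so N2 in A = N2 in F = 2242.3 g/s.
SO2 in A: m_A = 1100×0.735 + (1−0.130)·(1−0.436)·m_A, so m_A = 808.5/0.5093 = 1587.4 g/s.
F = (1−0.436)×1587.4 + 2242.3 = 3137.6 g/s.
Recycle T = (1−0.130)×3137.6 = 2729.7 g/s.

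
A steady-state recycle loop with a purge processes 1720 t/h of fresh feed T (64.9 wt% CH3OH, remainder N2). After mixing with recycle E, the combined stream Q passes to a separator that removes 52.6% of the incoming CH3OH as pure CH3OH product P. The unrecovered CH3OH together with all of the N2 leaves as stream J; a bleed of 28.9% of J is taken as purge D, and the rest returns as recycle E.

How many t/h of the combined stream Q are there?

N2 enters only via T and leaves only via the purge: 1720×0.351 = 0.289×(N2 in J), and the separator passes all N2, so N2 in Q = N2 in J = 2089 t/h.
CH3OH in Q: m_A = 1720×0.649 + (1−0.289)·(1−0.526)·m_A, so m_A = 1116.3/0.6630 = 1683.7 t/h.
Q = 1683.7 + 2089 = 3772.7 t/h.

3773 t/h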